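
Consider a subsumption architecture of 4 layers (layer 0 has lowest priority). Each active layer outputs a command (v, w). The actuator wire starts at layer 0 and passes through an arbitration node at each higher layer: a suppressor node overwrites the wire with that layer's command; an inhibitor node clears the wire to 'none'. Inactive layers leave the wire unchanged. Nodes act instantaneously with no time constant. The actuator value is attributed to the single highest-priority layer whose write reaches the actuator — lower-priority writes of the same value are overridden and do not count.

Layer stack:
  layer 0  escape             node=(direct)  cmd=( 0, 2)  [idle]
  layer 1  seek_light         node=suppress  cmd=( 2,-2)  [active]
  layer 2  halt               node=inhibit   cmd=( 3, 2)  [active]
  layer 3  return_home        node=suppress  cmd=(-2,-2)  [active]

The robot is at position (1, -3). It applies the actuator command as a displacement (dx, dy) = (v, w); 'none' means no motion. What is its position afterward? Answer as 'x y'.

layer 0 (escape) idle — none
layer 1 (seek_light) active — suppresses: (2, -2)
layer 2 (halt) active — inhibits: none
layer 3 (return_home) active — suppresses: (-2, -2)
→ actuator (-2, -2)
position: (1, -3) + (-2, -2) = (-1, -5)

-1 -5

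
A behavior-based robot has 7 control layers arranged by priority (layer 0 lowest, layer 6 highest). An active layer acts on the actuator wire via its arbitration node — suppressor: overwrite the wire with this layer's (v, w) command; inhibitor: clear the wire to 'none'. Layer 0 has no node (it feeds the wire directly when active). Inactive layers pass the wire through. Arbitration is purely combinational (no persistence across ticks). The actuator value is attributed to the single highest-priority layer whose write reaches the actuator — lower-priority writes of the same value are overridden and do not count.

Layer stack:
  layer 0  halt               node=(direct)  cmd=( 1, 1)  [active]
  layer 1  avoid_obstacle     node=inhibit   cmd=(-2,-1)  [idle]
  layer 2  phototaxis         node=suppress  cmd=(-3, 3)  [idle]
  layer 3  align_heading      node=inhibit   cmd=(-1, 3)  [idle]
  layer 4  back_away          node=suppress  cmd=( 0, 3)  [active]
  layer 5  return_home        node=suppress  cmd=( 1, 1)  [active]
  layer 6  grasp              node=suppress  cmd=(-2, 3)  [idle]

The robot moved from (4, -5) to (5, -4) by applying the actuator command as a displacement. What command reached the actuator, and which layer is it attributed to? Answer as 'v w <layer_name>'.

displacement = (5, -4) − (4, -5) = (1, 1)
L0 halt: active, feeds wire = (1, 1)
L1 avoid_obstacle: idle → wire stays (1, 1)
L2 phototaxis: idle → wire stays (1, 1)
L3 align_heading: idle → wire stays (1, 1)
L4 back_away: active, suppressor → wire = (0, 3)
L5 return_home: active, suppressor → wire = (1, 1)
L6 grasp: idle → wire stays (1, 1)
actuator = (1, 1) — from layer 5 (return_home)

1 1 return_home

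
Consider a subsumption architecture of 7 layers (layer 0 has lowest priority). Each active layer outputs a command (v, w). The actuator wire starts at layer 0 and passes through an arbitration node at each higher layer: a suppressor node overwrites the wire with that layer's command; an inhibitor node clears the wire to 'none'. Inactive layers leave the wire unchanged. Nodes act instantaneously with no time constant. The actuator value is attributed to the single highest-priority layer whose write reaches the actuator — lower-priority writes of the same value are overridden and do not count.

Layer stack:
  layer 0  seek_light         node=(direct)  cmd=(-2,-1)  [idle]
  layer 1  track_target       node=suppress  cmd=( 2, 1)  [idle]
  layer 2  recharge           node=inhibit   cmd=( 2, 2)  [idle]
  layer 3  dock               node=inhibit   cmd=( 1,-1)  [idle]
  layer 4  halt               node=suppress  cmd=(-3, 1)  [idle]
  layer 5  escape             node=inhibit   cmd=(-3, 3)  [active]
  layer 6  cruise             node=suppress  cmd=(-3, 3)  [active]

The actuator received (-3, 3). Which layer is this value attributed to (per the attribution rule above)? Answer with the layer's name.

[0] seek_light off; wire := none
[1] track_target off; pass none
[2] recharge off; pass none
[3] dock off; pass none
[4] halt off; pass none
[5] escape on (inhibit); wire := none
[6] cruise on (suppress); wire := (-3, 3)
output (-3, 3)
last writer: layer 6 = cruise

cruise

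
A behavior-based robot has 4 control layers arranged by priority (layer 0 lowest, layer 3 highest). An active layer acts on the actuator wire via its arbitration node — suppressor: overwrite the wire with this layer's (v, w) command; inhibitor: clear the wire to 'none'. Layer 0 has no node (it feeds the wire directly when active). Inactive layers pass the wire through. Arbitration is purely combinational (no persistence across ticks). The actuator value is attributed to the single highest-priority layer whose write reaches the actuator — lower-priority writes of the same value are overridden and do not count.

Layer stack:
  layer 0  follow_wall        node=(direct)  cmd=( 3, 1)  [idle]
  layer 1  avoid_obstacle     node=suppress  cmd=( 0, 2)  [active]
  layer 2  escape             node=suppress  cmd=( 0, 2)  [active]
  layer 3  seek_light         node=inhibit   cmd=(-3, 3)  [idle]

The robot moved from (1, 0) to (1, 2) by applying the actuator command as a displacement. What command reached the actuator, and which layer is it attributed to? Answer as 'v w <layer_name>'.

displacement = (1, 2) − (1, 0) = (0, 2)
layer 0 (follow_wall) idle — none
layer 1 (avoid_obstacle) active — suppresses: (0, 2)
layer 2 (escape) active — suppresses: (0, 2)
layer 3 (seek_light) idle — unchanged: (0, 2)
→ actuator (0, 2) — from layer 2 (escape)

0 2 escape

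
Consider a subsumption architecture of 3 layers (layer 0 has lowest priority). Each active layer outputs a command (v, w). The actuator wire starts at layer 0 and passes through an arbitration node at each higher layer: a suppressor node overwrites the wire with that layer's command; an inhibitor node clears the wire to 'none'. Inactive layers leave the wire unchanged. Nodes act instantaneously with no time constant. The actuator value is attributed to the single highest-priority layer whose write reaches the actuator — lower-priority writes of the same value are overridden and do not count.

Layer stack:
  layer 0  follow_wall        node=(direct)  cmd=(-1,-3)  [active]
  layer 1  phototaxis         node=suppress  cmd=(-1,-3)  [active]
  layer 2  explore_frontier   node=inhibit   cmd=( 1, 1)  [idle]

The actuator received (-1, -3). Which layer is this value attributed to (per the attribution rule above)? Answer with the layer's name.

layer 0 (follow_wall) active — direct: (-1, -3)
layer 1 (phototaxis) active — suppresses: (-1, -3)
layer 2 (explore_frontier) idle — unchanged: (-1, -3)
→ actuator (-1, -3)
last writer: layer 1 = phototaxis

phototaxis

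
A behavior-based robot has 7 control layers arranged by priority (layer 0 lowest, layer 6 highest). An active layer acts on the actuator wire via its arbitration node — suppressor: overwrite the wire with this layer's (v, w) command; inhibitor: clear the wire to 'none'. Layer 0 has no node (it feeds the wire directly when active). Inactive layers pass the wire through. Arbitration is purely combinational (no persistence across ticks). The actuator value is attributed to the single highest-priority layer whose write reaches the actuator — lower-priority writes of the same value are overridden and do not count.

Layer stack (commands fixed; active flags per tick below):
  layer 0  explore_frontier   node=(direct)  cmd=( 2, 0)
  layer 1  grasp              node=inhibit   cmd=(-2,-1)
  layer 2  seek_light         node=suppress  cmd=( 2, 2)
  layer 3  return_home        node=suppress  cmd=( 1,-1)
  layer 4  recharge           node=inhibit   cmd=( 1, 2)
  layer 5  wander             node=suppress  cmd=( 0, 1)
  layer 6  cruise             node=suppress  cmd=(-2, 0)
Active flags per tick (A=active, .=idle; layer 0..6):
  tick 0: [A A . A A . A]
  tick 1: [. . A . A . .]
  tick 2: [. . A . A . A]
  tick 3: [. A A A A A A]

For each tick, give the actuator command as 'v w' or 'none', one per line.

-2 0
none
-2 0
-2 0

tick 0:
  [0] explore_frontier on; wire := (2, 0)
  [1] grasp on (inhibit); wire := none
  [2] seek_light off; pass none
  [3] return_home on (suppress); wire := (1, -1)
  [4] recharge on (inhibit); wire := none
  [5] wander off; pass none
  [6] cruise on (suppress); wire := (-2, 0)
  output (-2, 0)
tick 1:
  [0] explore_frontier off; wire := none
  [1] grasp off; pass none
  [2] seek_light on (suppress); wire := (2, 2)
  [3] return_home off; pass (2, 2)
  [4] recharge on (inhibit); wire := none
  [5] wander off; pass none
  [6] cruise off; pass none
  output none
tick 2:
  [0] explore_frontier off; wire := none
  [1] grasp off; pass none
  [2] seek_light on (suppress); wire := (2, 2)
  [3] return_home off; pass (2, 2)
  [4] recharge on (inhibit); wire := none
  [5] wander off; pass none
  [6] cruise on (suppress); wire := (-2, 0)
  output (-2, 0)
tick 3:
  [0] explore_frontier off; wire := none
  [1] grasp on (inhibit); wire := none
  [2] seek_light on (suppress); wire := (2, 2)
  [3] return_home on (suppress); wire := (1, -1)
  [4] recharge on (inhibit); wire := none
  [5] wander on (suppress); wire := (0, 1)
  [6] cruise on (suppress); wire := (-2, 0)
  output (-2, 0)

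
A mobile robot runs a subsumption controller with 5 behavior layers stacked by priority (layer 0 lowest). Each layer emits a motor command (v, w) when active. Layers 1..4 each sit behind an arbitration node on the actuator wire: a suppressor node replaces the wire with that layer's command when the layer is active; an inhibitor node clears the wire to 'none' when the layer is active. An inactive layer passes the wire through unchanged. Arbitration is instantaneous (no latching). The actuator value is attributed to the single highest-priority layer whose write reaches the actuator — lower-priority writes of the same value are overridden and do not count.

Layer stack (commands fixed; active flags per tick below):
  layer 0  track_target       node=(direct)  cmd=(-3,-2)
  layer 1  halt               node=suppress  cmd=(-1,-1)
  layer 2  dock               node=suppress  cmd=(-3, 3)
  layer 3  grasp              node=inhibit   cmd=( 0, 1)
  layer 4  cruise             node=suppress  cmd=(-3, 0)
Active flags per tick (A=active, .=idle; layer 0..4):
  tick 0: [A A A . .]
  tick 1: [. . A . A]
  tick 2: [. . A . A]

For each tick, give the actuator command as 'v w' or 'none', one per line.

tick 0:
  [0] track_target on; wire := (-3, -2)
  [1] halt on (suppress); wire := (-1, -1)
  [2] dock on (suppress); wire := (-3, 3)
  [3] grasp off; pass (-3, 3)
  [4] cruise off; pass (-3, 3)
  output (-3, 3)
tick 1:
  [0] track_target off; wire := none
  [1] halt off; pass none
  [2] dock on (suppress); wire := (-3, 3)
  [3] grasp off; pass (-3, 3)
  [4] cruise on (suppress); wire := (-3, 0)
  output (-3, 0)
tick 2:
  [0] track_target off; wire := none
  [1] halt off; pass none
  [2] dock on (suppress); wire := (-3, 3)
  [3] grasp off; pass (-3, 3)
  [4] cruise on (suppress); wire := (-3, 0)
  output (-3, 0)

-3 3
-3 0
-3 0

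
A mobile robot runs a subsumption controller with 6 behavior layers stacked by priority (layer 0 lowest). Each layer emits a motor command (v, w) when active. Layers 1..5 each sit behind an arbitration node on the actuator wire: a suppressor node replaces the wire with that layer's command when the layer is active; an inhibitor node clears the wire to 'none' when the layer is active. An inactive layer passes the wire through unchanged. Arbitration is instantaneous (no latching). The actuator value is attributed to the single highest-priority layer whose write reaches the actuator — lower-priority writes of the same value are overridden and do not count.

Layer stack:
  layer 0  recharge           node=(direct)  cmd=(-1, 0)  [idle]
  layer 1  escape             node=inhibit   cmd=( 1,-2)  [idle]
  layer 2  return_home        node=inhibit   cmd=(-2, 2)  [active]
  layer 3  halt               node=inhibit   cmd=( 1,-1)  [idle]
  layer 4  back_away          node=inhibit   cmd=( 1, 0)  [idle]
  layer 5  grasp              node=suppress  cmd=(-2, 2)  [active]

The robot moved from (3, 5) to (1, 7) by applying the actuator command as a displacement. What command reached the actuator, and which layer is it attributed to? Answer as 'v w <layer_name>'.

-2 2 grasp

displacement = (1, 7) − (3, 5) = (-2, 2)
layer 0 (recharge) idle — none
layer 1 (escape) idle — unchanged: none
layer 2 (return_home) active — inhibits: none
layer 3 (halt) idle — unchanged: none
layer 4 (back_away) idle — unchanged: none
layer 5 (grasp) active — suppresses: (-2, 2)
→ actuator (-2, 2) — from layer 5 (grasp)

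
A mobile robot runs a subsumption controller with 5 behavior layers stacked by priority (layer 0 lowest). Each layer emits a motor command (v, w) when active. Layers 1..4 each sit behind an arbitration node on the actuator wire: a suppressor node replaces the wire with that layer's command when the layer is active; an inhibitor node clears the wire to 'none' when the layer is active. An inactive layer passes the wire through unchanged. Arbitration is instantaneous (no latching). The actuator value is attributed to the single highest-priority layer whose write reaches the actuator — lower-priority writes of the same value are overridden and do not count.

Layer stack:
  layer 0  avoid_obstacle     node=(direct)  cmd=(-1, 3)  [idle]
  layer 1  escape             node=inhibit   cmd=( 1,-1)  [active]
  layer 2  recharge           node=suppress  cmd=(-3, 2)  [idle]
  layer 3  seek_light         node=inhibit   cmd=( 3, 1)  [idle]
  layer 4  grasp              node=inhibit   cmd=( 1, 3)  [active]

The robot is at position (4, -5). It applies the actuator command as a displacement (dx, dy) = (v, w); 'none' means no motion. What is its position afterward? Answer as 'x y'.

layer 0 (avoid_obstacle) idle — none
layer 1 (escape) active — inhibits: none
layer 2 (recharge) idle — unchanged: none
layer 3 (seek_light) idle — unchanged: none
layer 4 (grasp) active — inhibits: none
→ actuator none
position: (4, -5) + none = (4, -5)

4 -5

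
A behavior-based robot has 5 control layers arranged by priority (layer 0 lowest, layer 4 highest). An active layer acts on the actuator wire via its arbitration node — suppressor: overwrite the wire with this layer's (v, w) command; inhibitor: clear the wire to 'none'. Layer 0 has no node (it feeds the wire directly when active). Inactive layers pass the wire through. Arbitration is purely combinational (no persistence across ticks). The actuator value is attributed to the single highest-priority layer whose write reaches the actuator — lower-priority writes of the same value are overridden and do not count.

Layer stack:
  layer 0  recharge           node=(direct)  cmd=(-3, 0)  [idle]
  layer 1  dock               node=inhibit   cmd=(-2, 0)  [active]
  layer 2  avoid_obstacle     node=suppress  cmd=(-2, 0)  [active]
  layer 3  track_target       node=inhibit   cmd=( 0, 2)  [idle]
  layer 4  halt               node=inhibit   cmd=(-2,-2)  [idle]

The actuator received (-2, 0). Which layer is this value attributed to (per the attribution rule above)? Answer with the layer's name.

layer 0 (recharge) idle — none
layer 1 (dock) active — inhibits: none
layer 2 (avoid_obstacle) active — suppresses: (-2, 0)
layer 3 (track_target) idle — unchanged: (-2, 0)
layer 4 (halt) idle — unchanged: (-2, 0)
→ actuator (-2, 0)
last writer: layer 2 = avoid_obstacle

avoid_obstacle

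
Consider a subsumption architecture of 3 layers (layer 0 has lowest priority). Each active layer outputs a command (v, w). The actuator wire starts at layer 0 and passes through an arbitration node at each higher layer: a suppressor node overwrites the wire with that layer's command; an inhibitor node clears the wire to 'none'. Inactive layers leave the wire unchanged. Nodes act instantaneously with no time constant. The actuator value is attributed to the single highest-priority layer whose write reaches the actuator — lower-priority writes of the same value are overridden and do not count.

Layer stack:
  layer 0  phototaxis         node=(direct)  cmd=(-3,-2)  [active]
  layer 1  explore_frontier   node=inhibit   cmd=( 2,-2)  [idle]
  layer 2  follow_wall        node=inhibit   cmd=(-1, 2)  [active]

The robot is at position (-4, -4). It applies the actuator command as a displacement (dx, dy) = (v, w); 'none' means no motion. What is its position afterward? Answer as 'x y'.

-4 -4

layer 0 (phototaxis) active — direct: (-3, -2)
layer 1 (explore_frontier) idle — unchanged: (-3, -2)
layer 2 (follow_wall) active — inhibits: none
→ actuator none
position: (-4, -4) + none = (-4, -4)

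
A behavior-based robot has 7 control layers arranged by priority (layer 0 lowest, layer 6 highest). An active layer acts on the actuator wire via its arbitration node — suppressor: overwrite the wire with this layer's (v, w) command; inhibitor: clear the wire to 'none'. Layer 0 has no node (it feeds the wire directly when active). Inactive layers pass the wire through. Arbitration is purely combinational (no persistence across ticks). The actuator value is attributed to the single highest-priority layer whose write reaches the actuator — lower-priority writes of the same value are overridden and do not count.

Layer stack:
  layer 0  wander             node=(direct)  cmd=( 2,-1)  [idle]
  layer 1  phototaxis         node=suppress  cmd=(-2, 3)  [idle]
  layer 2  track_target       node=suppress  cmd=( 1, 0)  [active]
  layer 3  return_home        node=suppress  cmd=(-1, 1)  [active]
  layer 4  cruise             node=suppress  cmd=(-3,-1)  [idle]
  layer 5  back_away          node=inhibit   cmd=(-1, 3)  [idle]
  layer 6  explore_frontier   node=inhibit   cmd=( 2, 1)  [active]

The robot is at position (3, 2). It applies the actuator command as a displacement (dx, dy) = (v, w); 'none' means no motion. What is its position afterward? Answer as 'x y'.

[0] wander off; wire := none
[1] phototaxis off; pass none
[2] track_target on (suppress); wire := (1, 0)
[3] return_home on (suppress); wire := (-1, 1)
[4] cruise off; pass (-1, 1)
[5] back_away off; pass (-1, 1)
[6] explore_frontier on (inhibit); wire := none
output none
position: (3, 2) + none = (3, 2)

3 2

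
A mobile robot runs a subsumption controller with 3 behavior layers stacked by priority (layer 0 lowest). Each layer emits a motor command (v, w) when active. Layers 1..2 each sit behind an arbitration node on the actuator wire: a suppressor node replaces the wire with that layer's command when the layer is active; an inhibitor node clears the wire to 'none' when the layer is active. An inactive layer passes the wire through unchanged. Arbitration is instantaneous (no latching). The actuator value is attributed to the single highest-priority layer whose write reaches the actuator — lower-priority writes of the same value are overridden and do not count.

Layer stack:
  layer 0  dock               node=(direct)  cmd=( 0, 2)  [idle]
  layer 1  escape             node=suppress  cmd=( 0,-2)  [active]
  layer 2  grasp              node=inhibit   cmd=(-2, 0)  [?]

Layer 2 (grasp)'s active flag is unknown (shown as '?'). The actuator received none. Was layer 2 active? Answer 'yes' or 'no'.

yes

If layer 2 is active=yes:
  actuator would be none
If layer 2 is active=no:
  actuator would be (0, -2)
Observed none, so layer 2 was active.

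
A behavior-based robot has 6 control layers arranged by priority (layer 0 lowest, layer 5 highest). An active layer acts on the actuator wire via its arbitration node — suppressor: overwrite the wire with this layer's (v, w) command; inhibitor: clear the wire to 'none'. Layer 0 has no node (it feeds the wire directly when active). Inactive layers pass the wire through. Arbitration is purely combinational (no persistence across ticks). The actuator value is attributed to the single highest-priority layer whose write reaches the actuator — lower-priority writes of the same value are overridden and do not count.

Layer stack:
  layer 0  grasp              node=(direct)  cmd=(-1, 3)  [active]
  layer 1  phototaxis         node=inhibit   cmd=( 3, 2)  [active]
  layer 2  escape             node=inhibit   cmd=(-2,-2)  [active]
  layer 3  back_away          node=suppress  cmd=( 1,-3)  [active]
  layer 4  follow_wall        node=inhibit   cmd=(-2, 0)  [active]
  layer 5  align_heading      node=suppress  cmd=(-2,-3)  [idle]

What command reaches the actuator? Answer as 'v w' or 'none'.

none

layer 0 (grasp) active — direct: (-1, 3)
layer 1 (phototaxis) active — inhibits: none
layer 2 (escape) active — inhibits: none
layer 3 (back_away) active — suppresses: (1, -3)
layer 4 (follow_wall) active — inhibits: none
layer 5 (align_heading) idle — unchanged: none
→ actuator none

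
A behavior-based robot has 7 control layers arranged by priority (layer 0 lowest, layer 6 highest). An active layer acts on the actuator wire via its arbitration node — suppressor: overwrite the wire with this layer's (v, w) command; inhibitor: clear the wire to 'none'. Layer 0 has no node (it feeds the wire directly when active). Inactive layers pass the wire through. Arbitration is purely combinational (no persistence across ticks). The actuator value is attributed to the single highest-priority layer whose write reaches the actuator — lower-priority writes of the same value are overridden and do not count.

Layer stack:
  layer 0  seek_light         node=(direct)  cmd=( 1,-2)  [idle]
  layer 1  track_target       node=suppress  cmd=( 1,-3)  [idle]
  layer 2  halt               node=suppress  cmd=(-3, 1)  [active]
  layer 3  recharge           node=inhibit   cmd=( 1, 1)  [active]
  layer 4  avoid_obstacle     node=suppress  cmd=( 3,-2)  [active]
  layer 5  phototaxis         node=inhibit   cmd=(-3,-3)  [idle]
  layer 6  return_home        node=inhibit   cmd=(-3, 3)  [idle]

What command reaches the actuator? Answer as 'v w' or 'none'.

layer 0 (seek_light) idle — none
layer 1 (track_target) idle — unchanged: none
layer 2 (halt) active — suppresses: (-3, 1)
layer 3 (recharge) active — inhibits: none
layer 4 (avoid_obstacle) active — suppresses: (3, -2)
layer 5 (phototaxis) idle — unchanged: (3, -2)
layer 6 (return_home) idle — unchanged: (3, -2)
→ actuator (3, -2)

3 -2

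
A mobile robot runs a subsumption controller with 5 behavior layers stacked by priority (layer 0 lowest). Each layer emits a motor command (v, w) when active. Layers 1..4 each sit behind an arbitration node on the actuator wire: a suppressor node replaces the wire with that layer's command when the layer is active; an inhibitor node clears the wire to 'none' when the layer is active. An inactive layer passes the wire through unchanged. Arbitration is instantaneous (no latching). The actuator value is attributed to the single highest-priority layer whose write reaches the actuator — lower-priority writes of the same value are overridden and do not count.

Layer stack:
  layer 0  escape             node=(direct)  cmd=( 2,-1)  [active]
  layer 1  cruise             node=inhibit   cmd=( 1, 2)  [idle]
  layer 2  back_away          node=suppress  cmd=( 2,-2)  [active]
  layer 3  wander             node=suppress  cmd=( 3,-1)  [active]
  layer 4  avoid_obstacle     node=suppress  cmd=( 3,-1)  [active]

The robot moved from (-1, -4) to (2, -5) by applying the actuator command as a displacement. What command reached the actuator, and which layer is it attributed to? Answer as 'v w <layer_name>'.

displacement = (2, -5) − (-1, -4) = (3, -1)
L0 escape: active, feeds wire = (2, -1)
L1 cruise: idle → wire stays (2, -1)
L2 back_away: active, suppressor → wire = (2, -2)
L3 wander: active, suppressor → wire = (3, -1)
L4 avoid_obstacle: active, suppressor → wire = (3, -1)
actuator = (3, -1) — from layer 4 (avoid_obstacle)

3 -1 avoid_obstacle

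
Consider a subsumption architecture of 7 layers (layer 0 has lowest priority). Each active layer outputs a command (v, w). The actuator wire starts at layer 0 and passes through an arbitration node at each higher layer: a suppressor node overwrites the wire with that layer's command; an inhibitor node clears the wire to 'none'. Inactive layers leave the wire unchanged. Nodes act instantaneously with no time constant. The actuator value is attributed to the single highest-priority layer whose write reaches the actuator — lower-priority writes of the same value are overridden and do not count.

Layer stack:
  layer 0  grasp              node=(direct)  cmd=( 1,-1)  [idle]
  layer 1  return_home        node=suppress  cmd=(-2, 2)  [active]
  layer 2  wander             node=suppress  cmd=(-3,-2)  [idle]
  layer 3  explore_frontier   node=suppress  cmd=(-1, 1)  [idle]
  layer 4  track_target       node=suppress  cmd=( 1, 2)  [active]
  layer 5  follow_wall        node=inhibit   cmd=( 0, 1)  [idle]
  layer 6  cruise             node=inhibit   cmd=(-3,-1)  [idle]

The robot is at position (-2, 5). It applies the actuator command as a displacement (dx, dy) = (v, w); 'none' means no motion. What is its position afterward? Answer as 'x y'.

-1 7

L0 grasp: idle → wire = none
L1 return_home: active, suppressor → wire = (-2, 2)
L2 wander: idle → wire stays (-2, 2)
L3 explore_frontier: idle → wire stays (-2, 2)
L4 track_target: active, suppressor → wire = (1, 2)
L5 follow_wall: idle → wire stays (1, 2)
L6 cruise: idle → wire stays (1, 2)
actuator = (1, 2)
position: (-2, 5) + (1, 2) = (-1, 7)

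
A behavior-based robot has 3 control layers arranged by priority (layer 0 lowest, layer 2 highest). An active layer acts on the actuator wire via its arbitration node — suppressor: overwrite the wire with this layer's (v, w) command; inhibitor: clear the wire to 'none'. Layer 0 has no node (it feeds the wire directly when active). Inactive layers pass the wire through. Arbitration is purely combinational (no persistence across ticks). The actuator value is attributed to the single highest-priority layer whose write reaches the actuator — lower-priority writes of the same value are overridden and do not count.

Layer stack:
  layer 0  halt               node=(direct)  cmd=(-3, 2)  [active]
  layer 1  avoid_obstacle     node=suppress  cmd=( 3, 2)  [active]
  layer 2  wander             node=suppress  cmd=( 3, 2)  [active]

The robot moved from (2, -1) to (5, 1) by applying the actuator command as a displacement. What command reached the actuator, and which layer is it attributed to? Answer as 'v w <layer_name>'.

displacement = (5, 1) − (2, -1) = (3, 2)
L0 halt: active, feeds wire = (-3, 2)
L1 avoid_obstacle: active, suppressor → wire = (3, 2)
L2 wander: active, suppressor → wire = (3, 2)
actuator = (3, 2) — from layer 2 (wander)

3 2 wander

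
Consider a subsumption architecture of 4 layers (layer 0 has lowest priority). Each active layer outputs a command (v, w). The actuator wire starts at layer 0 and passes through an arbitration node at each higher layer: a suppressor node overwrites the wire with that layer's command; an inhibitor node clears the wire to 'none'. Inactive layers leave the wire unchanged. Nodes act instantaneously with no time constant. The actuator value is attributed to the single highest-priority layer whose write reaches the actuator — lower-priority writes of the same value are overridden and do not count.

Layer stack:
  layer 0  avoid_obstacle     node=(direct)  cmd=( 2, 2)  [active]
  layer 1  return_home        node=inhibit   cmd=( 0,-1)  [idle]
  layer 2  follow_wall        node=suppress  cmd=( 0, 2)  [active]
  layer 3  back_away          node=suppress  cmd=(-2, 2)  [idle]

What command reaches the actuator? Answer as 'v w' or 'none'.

0 2

[0] avoid_obstacle on; wire := (2, 2)
[1] return_home off; pass (2, 2)
[2] follow_wall on (suppress); wire := (0, 2)
[3] back_away off; pass (0, 2)
output (0, 2)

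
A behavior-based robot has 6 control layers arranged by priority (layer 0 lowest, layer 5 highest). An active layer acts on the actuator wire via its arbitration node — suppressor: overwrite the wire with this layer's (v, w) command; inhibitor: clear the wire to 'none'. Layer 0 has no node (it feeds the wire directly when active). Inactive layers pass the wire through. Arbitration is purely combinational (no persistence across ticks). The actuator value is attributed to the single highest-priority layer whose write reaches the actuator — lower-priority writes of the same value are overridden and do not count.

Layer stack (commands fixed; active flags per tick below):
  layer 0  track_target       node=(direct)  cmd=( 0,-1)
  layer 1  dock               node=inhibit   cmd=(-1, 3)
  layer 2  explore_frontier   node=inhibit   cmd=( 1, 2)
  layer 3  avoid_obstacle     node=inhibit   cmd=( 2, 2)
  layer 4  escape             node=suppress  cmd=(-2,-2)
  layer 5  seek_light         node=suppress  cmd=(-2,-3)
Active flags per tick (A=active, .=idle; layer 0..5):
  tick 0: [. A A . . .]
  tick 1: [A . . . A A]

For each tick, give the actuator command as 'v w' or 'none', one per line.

none
-2 -3

tick 0:
  layer 0 (track_target) idle — none
  layer 1 (dock) active — inhibits: none
  layer 2 (explore_frontier) active — inhibits: none
  layer 3 (avoid_obstacle) idle — unchanged: none
  layer 4 (escape) idle — unchanged: none
  layer 5 (seek_light) idle — unchanged: none
  → actuator none
tick 1:
  layer 0 (track_target) active — direct: (0, -1)
  layer 1 (dock) idle — unchanged: (0, -1)
  layer 2 (explore_frontier) idle — unchanged: (0, -1)
  layer 3 (avoid_obstacle) idle — unchanged: (0, -1)
  layer 4 (escape) active — suppresses: (-2, -2)
  layer 5 (seek_light) active — suppresses: (-2, -3)
  → actuator (-2, -3)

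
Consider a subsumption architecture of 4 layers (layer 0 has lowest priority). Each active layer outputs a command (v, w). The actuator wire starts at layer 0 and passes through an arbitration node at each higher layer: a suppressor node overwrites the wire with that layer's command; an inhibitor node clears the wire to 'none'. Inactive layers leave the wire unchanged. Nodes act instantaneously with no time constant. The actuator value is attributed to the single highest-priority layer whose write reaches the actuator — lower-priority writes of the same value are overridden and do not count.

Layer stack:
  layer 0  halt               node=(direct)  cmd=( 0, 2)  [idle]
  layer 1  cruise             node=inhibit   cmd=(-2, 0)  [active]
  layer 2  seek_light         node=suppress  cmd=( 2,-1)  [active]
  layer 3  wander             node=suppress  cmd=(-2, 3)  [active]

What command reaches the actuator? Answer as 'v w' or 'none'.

layer 0 (halt) idle — none
layer 1 (cruise) active — inhibits: none
layer 2 (seek_light) active — suppresses: (2, -1)
layer 3 (wander) active — suppresses: (-2, 3)
→ actuator (-2, 3)

-2 3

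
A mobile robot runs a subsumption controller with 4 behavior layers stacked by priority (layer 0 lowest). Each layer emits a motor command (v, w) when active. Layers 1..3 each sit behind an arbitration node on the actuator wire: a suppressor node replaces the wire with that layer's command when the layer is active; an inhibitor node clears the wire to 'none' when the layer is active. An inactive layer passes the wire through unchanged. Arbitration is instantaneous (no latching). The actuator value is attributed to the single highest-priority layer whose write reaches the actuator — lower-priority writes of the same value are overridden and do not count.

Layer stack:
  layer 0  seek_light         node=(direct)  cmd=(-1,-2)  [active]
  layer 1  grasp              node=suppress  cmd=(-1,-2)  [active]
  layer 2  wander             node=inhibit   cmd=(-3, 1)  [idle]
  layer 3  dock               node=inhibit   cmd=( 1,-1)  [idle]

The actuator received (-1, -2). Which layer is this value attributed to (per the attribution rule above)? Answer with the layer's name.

grasp

[0] seek_light on; wire := (-1, -2)
[1] grasp on (suppress); wire := (-1, -2)
[2] wander off; pass (-1, -2)
[3] dock off; pass (-1, -2)
output (-1, -2)
last writer: layer 1 = grasp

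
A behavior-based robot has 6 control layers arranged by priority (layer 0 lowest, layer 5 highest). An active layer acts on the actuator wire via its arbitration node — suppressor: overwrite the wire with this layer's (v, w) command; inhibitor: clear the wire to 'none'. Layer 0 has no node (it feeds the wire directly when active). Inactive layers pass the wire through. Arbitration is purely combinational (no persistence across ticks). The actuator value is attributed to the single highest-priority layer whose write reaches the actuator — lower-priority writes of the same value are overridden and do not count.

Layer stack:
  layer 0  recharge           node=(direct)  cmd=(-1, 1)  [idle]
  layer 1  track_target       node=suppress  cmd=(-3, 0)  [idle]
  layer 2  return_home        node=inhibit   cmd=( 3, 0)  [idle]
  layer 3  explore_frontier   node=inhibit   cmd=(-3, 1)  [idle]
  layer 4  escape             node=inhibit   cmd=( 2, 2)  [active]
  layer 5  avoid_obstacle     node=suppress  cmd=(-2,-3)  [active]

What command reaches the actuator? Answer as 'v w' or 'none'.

L0 recharge: idle → wire = none
L1 track_target: idle → wire stays none
L2 return_home: idle → wire stays none
L3 explore_frontier: idle → wire stays none
L4 escape: active, inhibitor → wire = none
L5 avoid_obstacle: active, suppressor → wire = (-2, -3)
actuator = (-2, -3)

-2 -3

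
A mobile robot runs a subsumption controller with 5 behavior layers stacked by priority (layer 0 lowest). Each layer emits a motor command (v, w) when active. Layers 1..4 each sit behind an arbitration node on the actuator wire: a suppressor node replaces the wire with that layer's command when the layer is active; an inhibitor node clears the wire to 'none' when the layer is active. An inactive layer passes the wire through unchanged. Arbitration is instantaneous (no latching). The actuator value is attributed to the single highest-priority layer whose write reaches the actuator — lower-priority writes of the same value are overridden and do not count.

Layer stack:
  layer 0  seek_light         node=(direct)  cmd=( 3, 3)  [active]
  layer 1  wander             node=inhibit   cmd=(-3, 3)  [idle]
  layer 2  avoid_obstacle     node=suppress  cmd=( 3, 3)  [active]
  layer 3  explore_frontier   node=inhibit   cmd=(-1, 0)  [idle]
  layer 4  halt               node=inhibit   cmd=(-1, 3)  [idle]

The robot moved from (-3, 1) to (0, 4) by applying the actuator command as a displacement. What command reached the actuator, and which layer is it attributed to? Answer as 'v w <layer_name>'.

3 3 avoid_obstacle

displacement = (0, 4) − (-3, 1) = (3, 3)
layer 0 (seek_light) active — direct: (3, 3)
layer 1 (wander) idle — unchanged: (3, 3)
layer 2 (avoid_obstacle) active — suppresses: (3, 3)
layer 3 (explore_frontier) idle — unchanged: (3, 3)
layer 4 (halt) idle — unchanged: (3, 3)
→ actuator (3, 3) — from layer 2 (avoid_obstacle)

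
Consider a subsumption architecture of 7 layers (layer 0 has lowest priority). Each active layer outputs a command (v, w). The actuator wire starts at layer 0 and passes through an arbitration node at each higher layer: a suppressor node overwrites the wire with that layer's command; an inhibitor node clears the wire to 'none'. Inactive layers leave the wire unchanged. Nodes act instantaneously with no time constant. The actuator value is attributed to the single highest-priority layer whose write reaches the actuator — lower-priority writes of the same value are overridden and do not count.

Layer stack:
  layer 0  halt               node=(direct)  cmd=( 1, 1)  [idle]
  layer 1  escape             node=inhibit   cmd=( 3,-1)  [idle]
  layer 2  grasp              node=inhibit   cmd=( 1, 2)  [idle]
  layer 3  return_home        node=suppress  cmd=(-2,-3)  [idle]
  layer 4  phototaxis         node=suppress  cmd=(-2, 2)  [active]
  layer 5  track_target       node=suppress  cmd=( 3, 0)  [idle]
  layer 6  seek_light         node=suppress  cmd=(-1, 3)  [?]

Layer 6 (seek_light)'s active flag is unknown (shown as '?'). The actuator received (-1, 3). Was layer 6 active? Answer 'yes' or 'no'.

yes

If layer 6 is active=yes:
  actuator would be (-1, 3)
If layer 6 is active=no:
  actuator would be (-2, 2)
Observed (-1, 3), so layer 6 was active.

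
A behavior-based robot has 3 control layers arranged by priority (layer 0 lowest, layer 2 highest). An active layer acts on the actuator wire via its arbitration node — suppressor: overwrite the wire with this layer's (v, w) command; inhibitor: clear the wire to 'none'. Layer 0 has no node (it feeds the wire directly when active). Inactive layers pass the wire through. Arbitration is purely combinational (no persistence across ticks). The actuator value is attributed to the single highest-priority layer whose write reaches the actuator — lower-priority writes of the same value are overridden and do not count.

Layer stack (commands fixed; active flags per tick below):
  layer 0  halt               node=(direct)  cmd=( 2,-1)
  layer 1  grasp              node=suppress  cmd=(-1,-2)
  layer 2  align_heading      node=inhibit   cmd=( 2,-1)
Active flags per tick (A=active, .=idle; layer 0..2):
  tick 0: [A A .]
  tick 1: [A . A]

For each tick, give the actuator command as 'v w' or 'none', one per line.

tick 0:
  [0] halt on; wire := (2, -1)
  [1] grasp on (suppress); wire := (-1, -2)
  [2] align_heading off; pass (-1, -2)
  output (-1, -2)
tick 1:
  [0] halt on; wire := (2, -1)
  [1] grasp off; pass (2, -1)
  [2] align_heading on (inhibit); wire := none
  output none

-1 -2
none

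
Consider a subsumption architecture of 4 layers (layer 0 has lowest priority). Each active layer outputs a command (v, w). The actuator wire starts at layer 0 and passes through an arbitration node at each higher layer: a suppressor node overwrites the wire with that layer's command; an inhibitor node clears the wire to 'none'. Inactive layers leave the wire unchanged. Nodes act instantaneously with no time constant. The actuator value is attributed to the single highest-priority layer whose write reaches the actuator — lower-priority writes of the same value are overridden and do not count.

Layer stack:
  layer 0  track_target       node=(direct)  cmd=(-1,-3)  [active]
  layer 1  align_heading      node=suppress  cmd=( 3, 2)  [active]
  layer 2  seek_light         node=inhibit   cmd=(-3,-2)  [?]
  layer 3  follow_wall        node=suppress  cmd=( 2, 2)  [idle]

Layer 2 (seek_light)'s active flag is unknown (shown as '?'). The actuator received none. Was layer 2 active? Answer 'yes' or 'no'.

yes

If layer 2 is active=yes:
  actuator would be none
If layer 2 is active=no:
  actuator would be (3, 2)
Observed none, so layer 2 was active.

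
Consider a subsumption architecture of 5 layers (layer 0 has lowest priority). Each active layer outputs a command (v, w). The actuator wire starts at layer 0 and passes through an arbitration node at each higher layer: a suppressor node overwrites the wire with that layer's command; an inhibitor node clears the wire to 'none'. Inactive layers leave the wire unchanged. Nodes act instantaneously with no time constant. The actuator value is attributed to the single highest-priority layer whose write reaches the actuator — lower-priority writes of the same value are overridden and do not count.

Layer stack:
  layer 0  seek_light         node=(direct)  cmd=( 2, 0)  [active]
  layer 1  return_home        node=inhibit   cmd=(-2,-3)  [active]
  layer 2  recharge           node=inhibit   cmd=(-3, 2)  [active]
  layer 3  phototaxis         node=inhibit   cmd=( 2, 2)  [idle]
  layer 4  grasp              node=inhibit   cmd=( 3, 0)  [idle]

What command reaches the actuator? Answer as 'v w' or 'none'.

none

L0 seek_light: active, feeds wire = (2, 0)
L1 return_home: active, inhibitor → wire = none
L2 recharge: active, inhibitor → wire = none
L3 phototaxis: idle → wire stays none
L4 grasp: idle → wire stays none
actuator = none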